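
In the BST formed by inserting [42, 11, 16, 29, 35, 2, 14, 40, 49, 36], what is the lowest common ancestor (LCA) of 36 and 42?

Tree insertion order: [42, 11, 16, 29, 35, 2, 14, 40, 49, 36]
Tree (level-order array): [42, 11, 49, 2, 16, None, None, None, None, 14, 29, None, None, None, 35, None, 40, 36]
In a BST, the LCA of p=36, q=42 is the first node v on the
root-to-leaf path with p <= v <= q (go left if both < v, right if both > v).
Walk from root:
  at 42: 36 <= 42 <= 42, this is the LCA
LCA = 42


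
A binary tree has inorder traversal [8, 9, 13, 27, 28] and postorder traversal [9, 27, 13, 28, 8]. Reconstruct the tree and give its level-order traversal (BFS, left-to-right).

Inorder:   [8, 9, 13, 27, 28]
Postorder: [9, 27, 13, 28, 8]
Algorithm: postorder visits root last, so walk postorder right-to-left;
each value is the root of the current inorder slice — split it at that
value, recurse on the right subtree first, then the left.
Recursive splits:
  root=8; inorder splits into left=[], right=[9, 13, 27, 28]
  root=28; inorder splits into left=[9, 13, 27], right=[]
  root=13; inorder splits into left=[9], right=[27]
  root=27; inorder splits into left=[], right=[]
  root=9; inorder splits into left=[], right=[]
Reconstructed level-order: [8, 28, 13, 9, 27]


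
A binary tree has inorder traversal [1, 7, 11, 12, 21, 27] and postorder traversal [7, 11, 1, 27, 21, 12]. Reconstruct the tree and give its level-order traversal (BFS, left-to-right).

Inorder:   [1, 7, 11, 12, 21, 27]
Postorder: [7, 11, 1, 27, 21, 12]
Algorithm: postorder visits root last, so walk postorder right-to-left;
each value is the root of the current inorder slice — split it at that
value, recurse on the right subtree first, then the left.
Recursive splits:
  root=12; inorder splits into left=[1, 7, 11], right=[21, 27]
  root=21; inorder splits into left=[], right=[27]
  root=27; inorder splits into left=[], right=[]
  root=1; inorder splits into left=[], right=[7, 11]
  root=11; inorder splits into left=[7], right=[]
  root=7; inorder splits into left=[], right=[]
Reconstructed level-order: [12, 1, 21, 11, 27, 7]


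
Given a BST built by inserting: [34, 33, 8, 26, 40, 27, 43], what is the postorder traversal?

Tree insertion order: [34, 33, 8, 26, 40, 27, 43]
Tree (level-order array): [34, 33, 40, 8, None, None, 43, None, 26, None, None, None, 27]
Postorder traversal: [27, 26, 8, 33, 43, 40, 34]


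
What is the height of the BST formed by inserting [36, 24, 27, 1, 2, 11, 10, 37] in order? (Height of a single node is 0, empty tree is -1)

Insertion order: [36, 24, 27, 1, 2, 11, 10, 37]
Tree (level-order array): [36, 24, 37, 1, 27, None, None, None, 2, None, None, None, 11, 10]
Compute height bottom-up (empty subtree = -1):
  height(10) = 1 + max(-1, -1) = 0
  height(11) = 1 + max(0, -1) = 1
  height(2) = 1 + max(-1, 1) = 2
  height(1) = 1 + max(-1, 2) = 3
  height(27) = 1 + max(-1, -1) = 0
  height(24) = 1 + max(3, 0) = 4
  height(37) = 1 + max(-1, -1) = 0
  height(36) = 1 + max(4, 0) = 5
Height = 5


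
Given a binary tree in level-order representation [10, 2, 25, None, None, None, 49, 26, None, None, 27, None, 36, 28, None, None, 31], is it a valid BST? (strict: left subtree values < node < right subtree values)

Level-order array: [10, 2, 25, None, None, None, 49, 26, None, None, 27, None, 36, 28, None, None, 31]
Validate using subtree bounds (lo, hi): at each node, require lo < value < hi,
then recurse left with hi=value and right with lo=value.
Preorder trace (stopping at first violation):
  at node 10 with bounds (-inf, +inf): OK
  at node 2 with bounds (-inf, 10): OK
  at node 25 with bounds (10, +inf): OK
  at node 49 with bounds (25, +inf): OK
  at node 26 with bounds (25, 49): OK
  at node 27 with bounds (26, 49): OK
  at node 36 with bounds (27, 49): OK
  at node 28 with bounds (27, 36): OK
  at node 31 with bounds (28, 36): OK
No violation found at any node.
Result: Valid BST


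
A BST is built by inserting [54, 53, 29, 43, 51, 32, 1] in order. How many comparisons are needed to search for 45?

Search path for 45: 54 -> 53 -> 29 -> 43 -> 51
Found: False
Comparisons: 5


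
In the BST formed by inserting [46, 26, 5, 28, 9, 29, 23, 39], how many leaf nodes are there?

Tree built from: [46, 26, 5, 28, 9, 29, 23, 39]
Tree (level-order array): [46, 26, None, 5, 28, None, 9, None, 29, None, 23, None, 39]
Rule: A leaf has 0 children.
Per-node child counts:
  node 46: 1 child(ren)
  node 26: 2 child(ren)
  node 5: 1 child(ren)
  node 9: 1 child(ren)
  node 23: 0 child(ren)
  node 28: 1 child(ren)
  node 29: 1 child(ren)
  node 39: 0 child(ren)
Matching nodes: [23, 39]
Count of leaf nodes: 2


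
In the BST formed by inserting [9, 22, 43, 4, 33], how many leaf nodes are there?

Tree built from: [9, 22, 43, 4, 33]
Tree (level-order array): [9, 4, 22, None, None, None, 43, 33]
Rule: A leaf has 0 children.
Per-node child counts:
  node 9: 2 child(ren)
  node 4: 0 child(ren)
  node 22: 1 child(ren)
  node 43: 1 child(ren)
  node 33: 0 child(ren)
Matching nodes: [4, 33]
Count of leaf nodes: 2


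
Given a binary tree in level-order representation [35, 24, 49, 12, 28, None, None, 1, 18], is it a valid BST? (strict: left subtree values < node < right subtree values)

Level-order array: [35, 24, 49, 12, 28, None, None, 1, 18]
Validate using subtree bounds (lo, hi): at each node, require lo < value < hi,
then recurse left with hi=value and right with lo=value.
Preorder trace (stopping at first violation):
  at node 35 with bounds (-inf, +inf): OK
  at node 24 with bounds (-inf, 35): OK
  at node 12 with bounds (-inf, 24): OK
  at node 1 with bounds (-inf, 12): OK
  at node 18 with bounds (12, 24): OK
  at node 28 with bounds (24, 35): OK
  at node 49 with bounds (35, +inf): OK
No violation found at any node.
Result: Valid BST


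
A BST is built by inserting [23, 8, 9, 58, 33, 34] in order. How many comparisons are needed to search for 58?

Search path for 58: 23 -> 58
Found: True
Comparisons: 2


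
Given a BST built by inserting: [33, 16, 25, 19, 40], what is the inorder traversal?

Tree insertion order: [33, 16, 25, 19, 40]
Tree (level-order array): [33, 16, 40, None, 25, None, None, 19]
Inorder traversal: [16, 19, 25, 33, 40]


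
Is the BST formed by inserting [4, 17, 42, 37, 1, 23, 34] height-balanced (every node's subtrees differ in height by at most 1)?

Tree (level-order array): [4, 1, 17, None, None, None, 42, 37, None, 23, None, None, 34]
Definition: a tree is height-balanced if, at every node, |h(left) - h(right)| <= 1 (empty subtree has height -1).
Bottom-up per-node check:
  node 1: h_left=-1, h_right=-1, diff=0 [OK], height=0
  node 34: h_left=-1, h_right=-1, diff=0 [OK], height=0
  node 23: h_left=-1, h_right=0, diff=1 [OK], height=1
  node 37: h_left=1, h_right=-1, diff=2 [FAIL (|1--1|=2 > 1)], height=2
  node 42: h_left=2, h_right=-1, diff=3 [FAIL (|2--1|=3 > 1)], height=3
  node 17: h_left=-1, h_right=3, diff=4 [FAIL (|-1-3|=4 > 1)], height=4
  node 4: h_left=0, h_right=4, diff=4 [FAIL (|0-4|=4 > 1)], height=5
Node 37 violates the condition: |1 - -1| = 2 > 1.
Result: Not balanced


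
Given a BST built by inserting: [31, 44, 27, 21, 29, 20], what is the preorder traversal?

Tree insertion order: [31, 44, 27, 21, 29, 20]
Tree (level-order array): [31, 27, 44, 21, 29, None, None, 20]
Preorder traversal: [31, 27, 21, 20, 29, 44]


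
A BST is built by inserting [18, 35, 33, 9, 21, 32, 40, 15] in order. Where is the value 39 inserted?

Starting tree (level order): [18, 9, 35, None, 15, 33, 40, None, None, 21, None, None, None, None, 32]
Insertion path: 18 -> 35 -> 40
Result: insert 39 as left child of 40
Final tree (level order): [18, 9, 35, None, 15, 33, 40, None, None, 21, None, 39, None, None, 32]


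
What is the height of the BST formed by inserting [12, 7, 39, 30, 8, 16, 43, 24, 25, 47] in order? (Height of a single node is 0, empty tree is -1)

Insertion order: [12, 7, 39, 30, 8, 16, 43, 24, 25, 47]
Tree (level-order array): [12, 7, 39, None, 8, 30, 43, None, None, 16, None, None, 47, None, 24, None, None, None, 25]
Compute height bottom-up (empty subtree = -1):
  height(8) = 1 + max(-1, -1) = 0
  height(7) = 1 + max(-1, 0) = 1
  height(25) = 1 + max(-1, -1) = 0
  height(24) = 1 + max(-1, 0) = 1
  height(16) = 1 + max(-1, 1) = 2
  height(30) = 1 + max(2, -1) = 3
  height(47) = 1 + max(-1, -1) = 0
  height(43) = 1 + max(-1, 0) = 1
  height(39) = 1 + max(3, 1) = 4
  height(12) = 1 + max(1, 4) = 5
Height = 5


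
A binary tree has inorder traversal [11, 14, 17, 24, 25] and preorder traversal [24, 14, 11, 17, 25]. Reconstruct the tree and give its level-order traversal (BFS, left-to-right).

Inorder:  [11, 14, 17, 24, 25]
Preorder: [24, 14, 11, 17, 25]
Algorithm: preorder visits root first, so consume preorder in order;
for each root, split the current inorder slice at that value into
left-subtree inorder and right-subtree inorder, then recurse.
Recursive splits:
  root=24; inorder splits into left=[11, 14, 17], right=[25]
  root=14; inorder splits into left=[11], right=[17]
  root=11; inorder splits into left=[], right=[]
  root=17; inorder splits into left=[], right=[]
  root=25; inorder splits into left=[], right=[]
Reconstructed level-order: [24, 14, 25, 11, 17]


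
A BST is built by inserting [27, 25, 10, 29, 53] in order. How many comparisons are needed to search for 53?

Search path for 53: 27 -> 29 -> 53
Found: True
Comparisons: 3


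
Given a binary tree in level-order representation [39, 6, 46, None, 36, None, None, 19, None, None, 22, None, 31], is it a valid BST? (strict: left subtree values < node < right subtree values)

Level-order array: [39, 6, 46, None, 36, None, None, 19, None, None, 22, None, 31]
Validate using subtree bounds (lo, hi): at each node, require lo < value < hi,
then recurse left with hi=value and right with lo=value.
Preorder trace (stopping at first violation):
  at node 39 with bounds (-inf, +inf): OK
  at node 6 with bounds (-inf, 39): OK
  at node 36 with bounds (6, 39): OK
  at node 19 with bounds (6, 36): OK
  at node 22 with bounds (19, 36): OK
  at node 31 with bounds (22, 36): OK
  at node 46 with bounds (39, +inf): OK
No violation found at any node.
Result: Valid BST


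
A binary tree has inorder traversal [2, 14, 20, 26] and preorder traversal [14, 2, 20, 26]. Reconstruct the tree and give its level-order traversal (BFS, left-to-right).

Inorder:  [2, 14, 20, 26]
Preorder: [14, 2, 20, 26]
Algorithm: preorder visits root first, so consume preorder in order;
for each root, split the current inorder slice at that value into
left-subtree inorder and right-subtree inorder, then recurse.
Recursive splits:
  root=14; inorder splits into left=[2], right=[20, 26]
  root=2; inorder splits into left=[], right=[]
  root=20; inorder splits into left=[], right=[26]
  root=26; inorder splits into left=[], right=[]
Reconstructed level-order: [14, 2, 20, 26]


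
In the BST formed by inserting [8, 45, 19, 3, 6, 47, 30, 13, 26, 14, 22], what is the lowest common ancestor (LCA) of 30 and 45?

Tree insertion order: [8, 45, 19, 3, 6, 47, 30, 13, 26, 14, 22]
Tree (level-order array): [8, 3, 45, None, 6, 19, 47, None, None, 13, 30, None, None, None, 14, 26, None, None, None, 22]
In a BST, the LCA of p=30, q=45 is the first node v on the
root-to-leaf path with p <= v <= q (go left if both < v, right if both > v).
Walk from root:
  at 8: both 30 and 45 > 8, go right
  at 45: 30 <= 45 <= 45, this is the LCA
LCA = 45


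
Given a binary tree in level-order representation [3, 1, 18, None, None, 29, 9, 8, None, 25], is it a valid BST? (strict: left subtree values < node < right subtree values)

Level-order array: [3, 1, 18, None, None, 29, 9, 8, None, 25]
Validate using subtree bounds (lo, hi): at each node, require lo < value < hi,
then recurse left with hi=value and right with lo=value.
Preorder trace (stopping at first violation):
  at node 3 with bounds (-inf, +inf): OK
  at node 1 with bounds (-inf, 3): OK
  at node 18 with bounds (3, +inf): OK
  at node 29 with bounds (3, 18): VIOLATION
Node 29 violates its bound: not (3 < 29 < 18).
Result: Not a valid BST


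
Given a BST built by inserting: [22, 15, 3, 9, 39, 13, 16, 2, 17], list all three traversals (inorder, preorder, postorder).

Tree insertion order: [22, 15, 3, 9, 39, 13, 16, 2, 17]
Tree (level-order array): [22, 15, 39, 3, 16, None, None, 2, 9, None, 17, None, None, None, 13]
Inorder (L, root, R): [2, 3, 9, 13, 15, 16, 17, 22, 39]
Preorder (root, L, R): [22, 15, 3, 2, 9, 13, 16, 17, 39]
Postorder (L, R, root): [2, 13, 9, 3, 17, 16, 15, 39, 22]


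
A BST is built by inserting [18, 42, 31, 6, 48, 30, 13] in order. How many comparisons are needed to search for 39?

Search path for 39: 18 -> 42 -> 31
Found: False
Comparisons: 3


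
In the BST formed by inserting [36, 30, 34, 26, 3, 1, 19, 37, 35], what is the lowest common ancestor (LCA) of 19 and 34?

Tree insertion order: [36, 30, 34, 26, 3, 1, 19, 37, 35]
Tree (level-order array): [36, 30, 37, 26, 34, None, None, 3, None, None, 35, 1, 19]
In a BST, the LCA of p=19, q=34 is the first node v on the
root-to-leaf path with p <= v <= q (go left if both < v, right if both > v).
Walk from root:
  at 36: both 19 and 34 < 36, go left
  at 30: 19 <= 30 <= 34, this is the LCA
LCA = 30


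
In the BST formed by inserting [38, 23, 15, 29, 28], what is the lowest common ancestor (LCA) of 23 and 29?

Tree insertion order: [38, 23, 15, 29, 28]
Tree (level-order array): [38, 23, None, 15, 29, None, None, 28]
In a BST, the LCA of p=23, q=29 is the first node v on the
root-to-leaf path with p <= v <= q (go left if both < v, right if both > v).
Walk from root:
  at 38: both 23 and 29 < 38, go left
  at 23: 23 <= 23 <= 29, this is the LCA
LCA = 23


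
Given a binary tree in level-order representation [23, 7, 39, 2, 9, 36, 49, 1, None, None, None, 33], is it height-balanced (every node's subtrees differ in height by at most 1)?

Tree (level-order array): [23, 7, 39, 2, 9, 36, 49, 1, None, None, None, 33]
Definition: a tree is height-balanced if, at every node, |h(left) - h(right)| <= 1 (empty subtree has height -1).
Bottom-up per-node check:
  node 1: h_left=-1, h_right=-1, diff=0 [OK], height=0
  node 2: h_left=0, h_right=-1, diff=1 [OK], height=1
  node 9: h_left=-1, h_right=-1, diff=0 [OK], height=0
  node 7: h_left=1, h_right=0, diff=1 [OK], height=2
  node 33: h_left=-1, h_right=-1, diff=0 [OK], height=0
  node 36: h_left=0, h_right=-1, diff=1 [OK], height=1
  node 49: h_left=-1, h_right=-1, diff=0 [OK], height=0
  node 39: h_left=1, h_right=0, diff=1 [OK], height=2
  node 23: h_left=2, h_right=2, diff=0 [OK], height=3
All nodes satisfy the balance condition.
Result: Balanced


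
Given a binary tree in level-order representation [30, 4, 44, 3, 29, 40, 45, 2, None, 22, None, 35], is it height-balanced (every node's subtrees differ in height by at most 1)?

Tree (level-order array): [30, 4, 44, 3, 29, 40, 45, 2, None, 22, None, 35]
Definition: a tree is height-balanced if, at every node, |h(left) - h(right)| <= 1 (empty subtree has height -1).
Bottom-up per-node check:
  node 2: h_left=-1, h_right=-1, diff=0 [OK], height=0
  node 3: h_left=0, h_right=-1, diff=1 [OK], height=1
  node 22: h_left=-1, h_right=-1, diff=0 [OK], height=0
  node 29: h_left=0, h_right=-1, diff=1 [OK], height=1
  node 4: h_left=1, h_right=1, diff=0 [OK], height=2
  node 35: h_left=-1, h_right=-1, diff=0 [OK], height=0
  node 40: h_left=0, h_right=-1, diff=1 [OK], height=1
  node 45: h_left=-1, h_right=-1, diff=0 [OK], height=0
  node 44: h_left=1, h_right=0, diff=1 [OK], height=2
  node 30: h_left=2, h_right=2, diff=0 [OK], height=3
All nodes satisfy the balance condition.
Result: Balanced


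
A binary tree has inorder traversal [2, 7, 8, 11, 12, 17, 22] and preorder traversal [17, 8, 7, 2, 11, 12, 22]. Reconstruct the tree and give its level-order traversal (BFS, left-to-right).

Inorder:  [2, 7, 8, 11, 12, 17, 22]
Preorder: [17, 8, 7, 2, 11, 12, 22]
Algorithm: preorder visits root first, so consume preorder in order;
for each root, split the current inorder slice at that value into
left-subtree inorder and right-subtree inorder, then recurse.
Recursive splits:
  root=17; inorder splits into left=[2, 7, 8, 11, 12], right=[22]
  root=8; inorder splits into left=[2, 7], right=[11, 12]
  root=7; inorder splits into left=[2], right=[]
  root=2; inorder splits into left=[], right=[]
  root=11; inorder splits into left=[], right=[12]
  root=12; inorder splits into left=[], right=[]
  root=22; inorder splits into left=[], right=[]
Reconstructed level-order: [17, 8, 22, 7, 11, 2, 12]


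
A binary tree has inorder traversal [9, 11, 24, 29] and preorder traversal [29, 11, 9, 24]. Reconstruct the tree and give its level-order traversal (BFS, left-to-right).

Inorder:  [9, 11, 24, 29]
Preorder: [29, 11, 9, 24]
Algorithm: preorder visits root first, so consume preorder in order;
for each root, split the current inorder slice at that value into
left-subtree inorder and right-subtree inorder, then recurse.
Recursive splits:
  root=29; inorder splits into left=[9, 11, 24], right=[]
  root=11; inorder splits into left=[9], right=[24]
  root=9; inorder splits into left=[], right=[]
  root=24; inorder splits into left=[], right=[]
Reconstructed level-order: [29, 11, 9, 24]


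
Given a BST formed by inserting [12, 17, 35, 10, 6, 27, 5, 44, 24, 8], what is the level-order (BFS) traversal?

Tree insertion order: [12, 17, 35, 10, 6, 27, 5, 44, 24, 8]
Tree (level-order array): [12, 10, 17, 6, None, None, 35, 5, 8, 27, 44, None, None, None, None, 24]
BFS from the root, enqueuing left then right child of each popped node:
  queue [12] -> pop 12, enqueue [10, 17], visited so far: [12]
  queue [10, 17] -> pop 10, enqueue [6], visited so far: [12, 10]
  queue [17, 6] -> pop 17, enqueue [35], visited so far: [12, 10, 17]
  queue [6, 35] -> pop 6, enqueue [5, 8], visited so far: [12, 10, 17, 6]
  queue [35, 5, 8] -> pop 35, enqueue [27, 44], visited so far: [12, 10, 17, 6, 35]
  queue [5, 8, 27, 44] -> pop 5, enqueue [none], visited so far: [12, 10, 17, 6, 35, 5]
  queue [8, 27, 44] -> pop 8, enqueue [none], visited so far: [12, 10, 17, 6, 35, 5, 8]
  queue [27, 44] -> pop 27, enqueue [24], visited so far: [12, 10, 17, 6, 35, 5, 8, 27]
  queue [44, 24] -> pop 44, enqueue [none], visited so far: [12, 10, 17, 6, 35, 5, 8, 27, 44]
  queue [24] -> pop 24, enqueue [none], visited so far: [12, 10, 17, 6, 35, 5, 8, 27, 44, 24]
Result: [12, 10, 17, 6, 35, 5, 8, 27, 44, 24]


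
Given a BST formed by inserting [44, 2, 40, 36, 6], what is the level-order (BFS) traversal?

Tree insertion order: [44, 2, 40, 36, 6]
Tree (level-order array): [44, 2, None, None, 40, 36, None, 6]
BFS from the root, enqueuing left then right child of each popped node:
  queue [44] -> pop 44, enqueue [2], visited so far: [44]
  queue [2] -> pop 2, enqueue [40], visited so far: [44, 2]
  queue [40] -> pop 40, enqueue [36], visited so far: [44, 2, 40]
  queue [36] -> pop 36, enqueue [6], visited so far: [44, 2, 40, 36]
  queue [6] -> pop 6, enqueue [none], visited so far: [44, 2, 40, 36, 6]
Result: [44, 2, 40, 36, 6]


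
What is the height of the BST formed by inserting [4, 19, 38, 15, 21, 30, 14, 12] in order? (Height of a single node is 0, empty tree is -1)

Insertion order: [4, 19, 38, 15, 21, 30, 14, 12]
Tree (level-order array): [4, None, 19, 15, 38, 14, None, 21, None, 12, None, None, 30]
Compute height bottom-up (empty subtree = -1):
  height(12) = 1 + max(-1, -1) = 0
  height(14) = 1 + max(0, -1) = 1
  height(15) = 1 + max(1, -1) = 2
  height(30) = 1 + max(-1, -1) = 0
  height(21) = 1 + max(-1, 0) = 1
  height(38) = 1 + max(1, -1) = 2
  height(19) = 1 + max(2, 2) = 3
  height(4) = 1 + max(-1, 3) = 4
Height = 4


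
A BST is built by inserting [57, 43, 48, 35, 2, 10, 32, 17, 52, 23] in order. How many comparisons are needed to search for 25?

Search path for 25: 57 -> 43 -> 35 -> 2 -> 10 -> 32 -> 17 -> 23
Found: False
Comparisons: 8


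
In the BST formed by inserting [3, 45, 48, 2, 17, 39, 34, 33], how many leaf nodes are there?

Tree built from: [3, 45, 48, 2, 17, 39, 34, 33]
Tree (level-order array): [3, 2, 45, None, None, 17, 48, None, 39, None, None, 34, None, 33]
Rule: A leaf has 0 children.
Per-node child counts:
  node 3: 2 child(ren)
  node 2: 0 child(ren)
  node 45: 2 child(ren)
  node 17: 1 child(ren)
  node 39: 1 child(ren)
  node 34: 1 child(ren)
  node 33: 0 child(ren)
  node 48: 0 child(ren)
Matching nodes: [2, 33, 48]
Count of leaf nodes: 3


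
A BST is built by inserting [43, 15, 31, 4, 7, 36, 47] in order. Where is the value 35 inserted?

Starting tree (level order): [43, 15, 47, 4, 31, None, None, None, 7, None, 36]
Insertion path: 43 -> 15 -> 31 -> 36
Result: insert 35 as left child of 36
Final tree (level order): [43, 15, 47, 4, 31, None, None, None, 7, None, 36, None, None, 35]


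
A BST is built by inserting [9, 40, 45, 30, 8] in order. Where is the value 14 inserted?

Starting tree (level order): [9, 8, 40, None, None, 30, 45]
Insertion path: 9 -> 40 -> 30
Result: insert 14 as left child of 30
Final tree (level order): [9, 8, 40, None, None, 30, 45, 14]


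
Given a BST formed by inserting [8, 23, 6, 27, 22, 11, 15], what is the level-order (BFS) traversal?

Tree insertion order: [8, 23, 6, 27, 22, 11, 15]
Tree (level-order array): [8, 6, 23, None, None, 22, 27, 11, None, None, None, None, 15]
BFS from the root, enqueuing left then right child of each popped node:
  queue [8] -> pop 8, enqueue [6, 23], visited so far: [8]
  queue [6, 23] -> pop 6, enqueue [none], visited so far: [8, 6]
  queue [23] -> pop 23, enqueue [22, 27], visited so far: [8, 6, 23]
  queue [22, 27] -> pop 22, enqueue [11], visited so far: [8, 6, 23, 22]
  queue [27, 11] -> pop 27, enqueue [none], visited so far: [8, 6, 23, 22, 27]
  queue [11] -> pop 11, enqueue [15], visited so far: [8, 6, 23, 22, 27, 11]
  queue [15] -> pop 15, enqueue [none], visited so far: [8, 6, 23, 22, 27, 11, 15]
Result: [8, 6, 23, 22, 27, 11, 15]


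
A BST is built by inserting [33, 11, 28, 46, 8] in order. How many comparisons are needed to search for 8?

Search path for 8: 33 -> 11 -> 8
Found: True
Comparisons: 3


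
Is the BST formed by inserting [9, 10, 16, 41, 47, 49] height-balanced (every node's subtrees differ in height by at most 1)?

Tree (level-order array): [9, None, 10, None, 16, None, 41, None, 47, None, 49]
Definition: a tree is height-balanced if, at every node, |h(left) - h(right)| <= 1 (empty subtree has height -1).
Bottom-up per-node check:
  node 49: h_left=-1, h_right=-1, diff=0 [OK], height=0
  node 47: h_left=-1, h_right=0, diff=1 [OK], height=1
  node 41: h_left=-1, h_right=1, diff=2 [FAIL (|-1-1|=2 > 1)], height=2
  node 16: h_left=-1, h_right=2, diff=3 [FAIL (|-1-2|=3 > 1)], height=3
  node 10: h_left=-1, h_right=3, diff=4 [FAIL (|-1-3|=4 > 1)], height=4
  node 9: h_left=-1, h_right=4, diff=5 [FAIL (|-1-4|=5 > 1)], height=5
Node 41 violates the condition: |-1 - 1| = 2 > 1.
Result: Not balanced


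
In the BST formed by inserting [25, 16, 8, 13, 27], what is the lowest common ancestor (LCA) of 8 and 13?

Tree insertion order: [25, 16, 8, 13, 27]
Tree (level-order array): [25, 16, 27, 8, None, None, None, None, 13]
In a BST, the LCA of p=8, q=13 is the first node v on the
root-to-leaf path with p <= v <= q (go left if both < v, right if both > v).
Walk from root:
  at 25: both 8 and 13 < 25, go left
  at 16: both 8 and 13 < 16, go left
  at 8: 8 <= 8 <= 13, this is the LCA
LCA = 8


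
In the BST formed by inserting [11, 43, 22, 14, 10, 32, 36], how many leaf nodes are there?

Tree built from: [11, 43, 22, 14, 10, 32, 36]
Tree (level-order array): [11, 10, 43, None, None, 22, None, 14, 32, None, None, None, 36]
Rule: A leaf has 0 children.
Per-node child counts:
  node 11: 2 child(ren)
  node 10: 0 child(ren)
  node 43: 1 child(ren)
  node 22: 2 child(ren)
  node 14: 0 child(ren)
  node 32: 1 child(ren)
  node 36: 0 child(ren)
Matching nodes: [10, 14, 36]
Count of leaf nodes: 3


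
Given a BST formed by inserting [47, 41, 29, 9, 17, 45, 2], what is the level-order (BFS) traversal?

Tree insertion order: [47, 41, 29, 9, 17, 45, 2]
Tree (level-order array): [47, 41, None, 29, 45, 9, None, None, None, 2, 17]
BFS from the root, enqueuing left then right child of each popped node:
  queue [47] -> pop 47, enqueue [41], visited so far: [47]
  queue [41] -> pop 41, enqueue [29, 45], visited so far: [47, 41]
  queue [29, 45] -> pop 29, enqueue [9], visited so far: [47, 41, 29]
  queue [45, 9] -> pop 45, enqueue [none], visited so far: [47, 41, 29, 45]
  queue [9] -> pop 9, enqueue [2, 17], visited so far: [47, 41, 29, 45, 9]
  queue [2, 17] -> pop 2, enqueue [none], visited so far: [47, 41, 29, 45, 9, 2]
  queue [17] -> pop 17, enqueue [none], visited so far: [47, 41, 29, 45, 9, 2, 17]
Result: [47, 41, 29, 45, 9, 2, 17]


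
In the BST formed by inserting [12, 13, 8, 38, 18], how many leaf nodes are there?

Tree built from: [12, 13, 8, 38, 18]
Tree (level-order array): [12, 8, 13, None, None, None, 38, 18]
Rule: A leaf has 0 children.
Per-node child counts:
  node 12: 2 child(ren)
  node 8: 0 child(ren)
  node 13: 1 child(ren)
  node 38: 1 child(ren)
  node 18: 0 child(ren)
Matching nodes: [8, 18]
Count of leaf nodes: 2


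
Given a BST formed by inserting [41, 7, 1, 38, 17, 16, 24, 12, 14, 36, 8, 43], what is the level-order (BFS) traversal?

Tree insertion order: [41, 7, 1, 38, 17, 16, 24, 12, 14, 36, 8, 43]
Tree (level-order array): [41, 7, 43, 1, 38, None, None, None, None, 17, None, 16, 24, 12, None, None, 36, 8, 14]
BFS from the root, enqueuing left then right child of each popped node:
  queue [41] -> pop 41, enqueue [7, 43], visited so far: [41]
  queue [7, 43] -> pop 7, enqueue [1, 38], visited so far: [41, 7]
  queue [43, 1, 38] -> pop 43, enqueue [none], visited so far: [41, 7, 43]
  queue [1, 38] -> pop 1, enqueue [none], visited so far: [41, 7, 43, 1]
  queue [38] -> pop 38, enqueue [17], visited so far: [41, 7, 43, 1, 38]
  queue [17] -> pop 17, enqueue [16, 24], visited so far: [41, 7, 43, 1, 38, 17]
  queue [16, 24] -> pop 16, enqueue [12], visited so far: [41, 7, 43, 1, 38, 17, 16]
  queue [24, 12] -> pop 24, enqueue [36], visited so far: [41, 7, 43, 1, 38, 17, 16, 24]
  queue [12, 36] -> pop 12, enqueue [8, 14], visited so far: [41, 7, 43, 1, 38, 17, 16, 24, 12]
  queue [36, 8, 14] -> pop 36, enqueue [none], visited so far: [41, 7, 43, 1, 38, 17, 16, 24, 12, 36]
  queue [8, 14] -> pop 8, enqueue [none], visited so far: [41, 7, 43, 1, 38, 17, 16, 24, 12, 36, 8]
  queue [14] -> pop 14, enqueue [none], visited so far: [41, 7, 43, 1, 38, 17, 16, 24, 12, 36, 8, 14]
Result: [41, 7, 43, 1, 38, 17, 16, 24, 12, 36, 8, 14]


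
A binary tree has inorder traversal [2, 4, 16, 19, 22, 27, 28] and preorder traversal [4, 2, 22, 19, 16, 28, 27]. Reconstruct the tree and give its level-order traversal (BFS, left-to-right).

Inorder:  [2, 4, 16, 19, 22, 27, 28]
Preorder: [4, 2, 22, 19, 16, 28, 27]
Algorithm: preorder visits root first, so consume preorder in order;
for each root, split the current inorder slice at that value into
left-subtree inorder and right-subtree inorder, then recurse.
Recursive splits:
  root=4; inorder splits into left=[2], right=[16, 19, 22, 27, 28]
  root=2; inorder splits into left=[], right=[]
  root=22; inorder splits into left=[16, 19], right=[27, 28]
  root=19; inorder splits into left=[16], right=[]
  root=16; inorder splits into left=[], right=[]
  root=28; inorder splits into left=[27], right=[]
  root=27; inorder splits into left=[], right=[]
Reconstructed level-order: [4, 2, 22, 19, 28, 16, 27]


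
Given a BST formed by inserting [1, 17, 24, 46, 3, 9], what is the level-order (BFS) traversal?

Tree insertion order: [1, 17, 24, 46, 3, 9]
Tree (level-order array): [1, None, 17, 3, 24, None, 9, None, 46]
BFS from the root, enqueuing left then right child of each popped node:
  queue [1] -> pop 1, enqueue [17], visited so far: [1]
  queue [17] -> pop 17, enqueue [3, 24], visited so far: [1, 17]
  queue [3, 24] -> pop 3, enqueue [9], visited so far: [1, 17, 3]
  queue [24, 9] -> pop 24, enqueue [46], visited so far: [1, 17, 3, 24]
  queue [9, 46] -> pop 9, enqueue [none], visited so far: [1, 17, 3, 24, 9]
  queue [46] -> pop 46, enqueue [none], visited so far: [1, 17, 3, 24, 9, 46]
Result: [1, 17, 3, 24, 9, 46]


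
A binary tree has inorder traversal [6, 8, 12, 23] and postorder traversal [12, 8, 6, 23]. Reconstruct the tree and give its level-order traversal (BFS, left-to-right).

Inorder:   [6, 8, 12, 23]
Postorder: [12, 8, 6, 23]
Algorithm: postorder visits root last, so walk postorder right-to-left;
each value is the root of the current inorder slice — split it at that
value, recurse on the right subtree first, then the left.
Recursive splits:
  root=23; inorder splits into left=[6, 8, 12], right=[]
  root=6; inorder splits into left=[], right=[8, 12]
  root=8; inorder splits into left=[], right=[12]
  root=12; inorder splits into left=[], right=[]
Reconstructed level-order: [23, 6, 8, 12]


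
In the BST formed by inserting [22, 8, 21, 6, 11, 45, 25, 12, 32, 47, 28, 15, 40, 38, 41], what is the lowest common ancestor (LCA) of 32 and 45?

Tree insertion order: [22, 8, 21, 6, 11, 45, 25, 12, 32, 47, 28, 15, 40, 38, 41]
Tree (level-order array): [22, 8, 45, 6, 21, 25, 47, None, None, 11, None, None, 32, None, None, None, 12, 28, 40, None, 15, None, None, 38, 41]
In a BST, the LCA of p=32, q=45 is the first node v on the
root-to-leaf path with p <= v <= q (go left if both < v, right if both > v).
Walk from root:
  at 22: both 32 and 45 > 22, go right
  at 45: 32 <= 45 <= 45, this is the LCA
LCA = 45


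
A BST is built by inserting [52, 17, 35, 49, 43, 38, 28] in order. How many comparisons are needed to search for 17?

Search path for 17: 52 -> 17
Found: True
Comparisons: 2


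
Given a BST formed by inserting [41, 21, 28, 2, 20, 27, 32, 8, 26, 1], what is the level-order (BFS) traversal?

Tree insertion order: [41, 21, 28, 2, 20, 27, 32, 8, 26, 1]
Tree (level-order array): [41, 21, None, 2, 28, 1, 20, 27, 32, None, None, 8, None, 26]
BFS from the root, enqueuing left then right child of each popped node:
  queue [41] -> pop 41, enqueue [21], visited so far: [41]
  queue [21] -> pop 21, enqueue [2, 28], visited so far: [41, 21]
  queue [2, 28] -> pop 2, enqueue [1, 20], visited so far: [41, 21, 2]
  queue [28, 1, 20] -> pop 28, enqueue [27, 32], visited so far: [41, 21, 2, 28]
  queue [1, 20, 27, 32] -> pop 1, enqueue [none], visited so far: [41, 21, 2, 28, 1]
  queue [20, 27, 32] -> pop 20, enqueue [8], visited so far: [41, 21, 2, 28, 1, 20]
  queue [27, 32, 8] -> pop 27, enqueue [26], visited so far: [41, 21, 2, 28, 1, 20, 27]
  queue [32, 8, 26] -> pop 32, enqueue [none], visited so far: [41, 21, 2, 28, 1, 20, 27, 32]
  queue [8, 26] -> pop 8, enqueue [none], visited so far: [41, 21, 2, 28, 1, 20, 27, 32, 8]
  queue [26] -> pop 26, enqueue [none], visited so far: [41, 21, 2, 28, 1, 20, 27, 32, 8, 26]
Result: [41, 21, 2, 28, 1, 20, 27, 32, 8, 26]


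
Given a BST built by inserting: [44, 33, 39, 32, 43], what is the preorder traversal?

Tree insertion order: [44, 33, 39, 32, 43]
Tree (level-order array): [44, 33, None, 32, 39, None, None, None, 43]
Preorder traversal: [44, 33, 32, 39, 43]


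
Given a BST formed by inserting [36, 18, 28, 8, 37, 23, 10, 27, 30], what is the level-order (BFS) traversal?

Tree insertion order: [36, 18, 28, 8, 37, 23, 10, 27, 30]
Tree (level-order array): [36, 18, 37, 8, 28, None, None, None, 10, 23, 30, None, None, None, 27]
BFS from the root, enqueuing left then right child of each popped node:
  queue [36] -> pop 36, enqueue [18, 37], visited so far: [36]
  queue [18, 37] -> pop 18, enqueue [8, 28], visited so far: [36, 18]
  queue [37, 8, 28] -> pop 37, enqueue [none], visited so far: [36, 18, 37]
  queue [8, 28] -> pop 8, enqueue [10], visited so far: [36, 18, 37, 8]
  queue [28, 10] -> pop 28, enqueue [23, 30], visited so far: [36, 18, 37, 8, 28]
  queue [10, 23, 30] -> pop 10, enqueue [none], visited so far: [36, 18, 37, 8, 28, 10]
  queue [23, 30] -> pop 23, enqueue [27], visited so far: [36, 18, 37, 8, 28, 10, 23]
  queue [30, 27] -> pop 30, enqueue [none], visited so far: [36, 18, 37, 8, 28, 10, 23, 30]
  queue [27] -> pop 27, enqueue [none], visited so far: [36, 18, 37, 8, 28, 10, 23, 30, 27]
Result: [36, 18, 37, 8, 28, 10, 23, 30, 27]


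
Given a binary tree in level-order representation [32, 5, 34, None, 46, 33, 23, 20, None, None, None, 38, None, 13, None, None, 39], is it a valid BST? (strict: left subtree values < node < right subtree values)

Level-order array: [32, 5, 34, None, 46, 33, 23, 20, None, None, None, 38, None, 13, None, None, 39]
Validate using subtree bounds (lo, hi): at each node, require lo < value < hi,
then recurse left with hi=value and right with lo=value.
Preorder trace (stopping at first violation):
  at node 32 with bounds (-inf, +inf): OK
  at node 5 with bounds (-inf, 32): OK
  at node 46 with bounds (5, 32): VIOLATION
Node 46 violates its bound: not (5 < 46 < 32).
Result: Not a valid BST


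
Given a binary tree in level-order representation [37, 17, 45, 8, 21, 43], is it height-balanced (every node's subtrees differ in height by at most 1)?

Tree (level-order array): [37, 17, 45, 8, 21, 43]
Definition: a tree is height-balanced if, at every node, |h(left) - h(right)| <= 1 (empty subtree has height -1).
Bottom-up per-node check:
  node 8: h_left=-1, h_right=-1, diff=0 [OK], height=0
  node 21: h_left=-1, h_right=-1, diff=0 [OK], height=0
  node 17: h_left=0, h_right=0, diff=0 [OK], height=1
  node 43: h_left=-1, h_right=-1, diff=0 [OK], height=0
  node 45: h_left=0, h_right=-1, diff=1 [OK], height=1
  node 37: h_left=1, h_right=1, diff=0 [OK], height=2
All nodes satisfy the balance condition.
Result: Balanced


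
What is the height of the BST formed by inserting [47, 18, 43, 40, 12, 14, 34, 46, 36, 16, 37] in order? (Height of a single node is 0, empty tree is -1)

Insertion order: [47, 18, 43, 40, 12, 14, 34, 46, 36, 16, 37]
Tree (level-order array): [47, 18, None, 12, 43, None, 14, 40, 46, None, 16, 34, None, None, None, None, None, None, 36, None, 37]
Compute height bottom-up (empty subtree = -1):
  height(16) = 1 + max(-1, -1) = 0
  height(14) = 1 + max(-1, 0) = 1
  height(12) = 1 + max(-1, 1) = 2
  height(37) = 1 + max(-1, -1) = 0
  height(36) = 1 + max(-1, 0) = 1
  height(34) = 1 + max(-1, 1) = 2
  height(40) = 1 + max(2, -1) = 3
  height(46) = 1 + max(-1, -1) = 0
  height(43) = 1 + max(3, 0) = 4
  height(18) = 1 + max(2, 4) = 5
  height(47) = 1 + max(5, -1) = 6
Height = 6


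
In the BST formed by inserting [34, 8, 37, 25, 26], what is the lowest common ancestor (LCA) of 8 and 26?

Tree insertion order: [34, 8, 37, 25, 26]
Tree (level-order array): [34, 8, 37, None, 25, None, None, None, 26]
In a BST, the LCA of p=8, q=26 is the first node v on the
root-to-leaf path with p <= v <= q (go left if both < v, right if both > v).
Walk from root:
  at 34: both 8 and 26 < 34, go left
  at 8: 8 <= 8 <= 26, this is the LCA
LCA = 8


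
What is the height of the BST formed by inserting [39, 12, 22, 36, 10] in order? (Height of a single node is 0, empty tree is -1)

Insertion order: [39, 12, 22, 36, 10]
Tree (level-order array): [39, 12, None, 10, 22, None, None, None, 36]
Compute height bottom-up (empty subtree = -1):
  height(10) = 1 + max(-1, -1) = 0
  height(36) = 1 + max(-1, -1) = 0
  height(22) = 1 + max(-1, 0) = 1
  height(12) = 1 + max(0, 1) = 2
  height(39) = 1 + max(2, -1) = 3
Height = 3


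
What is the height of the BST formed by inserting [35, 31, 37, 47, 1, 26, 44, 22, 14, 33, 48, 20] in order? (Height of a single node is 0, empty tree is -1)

Insertion order: [35, 31, 37, 47, 1, 26, 44, 22, 14, 33, 48, 20]
Tree (level-order array): [35, 31, 37, 1, 33, None, 47, None, 26, None, None, 44, 48, 22, None, None, None, None, None, 14, None, None, 20]
Compute height bottom-up (empty subtree = -1):
  height(20) = 1 + max(-1, -1) = 0
  height(14) = 1 + max(-1, 0) = 1
  height(22) = 1 + max(1, -1) = 2
  height(26) = 1 + max(2, -1) = 3
  height(1) = 1 + max(-1, 3) = 4
  height(33) = 1 + max(-1, -1) = 0
  height(31) = 1 + max(4, 0) = 5
  height(44) = 1 + max(-1, -1) = 0
  height(48) = 1 + max(-1, -1) = 0
  height(47) = 1 + max(0, 0) = 1
  height(37) = 1 + max(-1, 1) = 2
  height(35) = 1 + max(5, 2) = 6
Height = 6


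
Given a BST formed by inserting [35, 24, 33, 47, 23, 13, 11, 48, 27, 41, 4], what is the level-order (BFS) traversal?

Tree insertion order: [35, 24, 33, 47, 23, 13, 11, 48, 27, 41, 4]
Tree (level-order array): [35, 24, 47, 23, 33, 41, 48, 13, None, 27, None, None, None, None, None, 11, None, None, None, 4]
BFS from the root, enqueuing left then right child of each popped node:
  queue [35] -> pop 35, enqueue [24, 47], visited so far: [35]
  queue [24, 47] -> pop 24, enqueue [23, 33], visited so far: [35, 24]
  queue [47, 23, 33] -> pop 47, enqueue [41, 48], visited so far: [35, 24, 47]
  queue [23, 33, 41, 48] -> pop 23, enqueue [13], visited so far: [35, 24, 47, 23]
  queue [33, 41, 48, 13] -> pop 33, enqueue [27], visited so far: [35, 24, 47, 23, 33]
  queue [41, 48, 13, 27] -> pop 41, enqueue [none], visited so far: [35, 24, 47, 23, 33, 41]
  queue [48, 13, 27] -> pop 48, enqueue [none], visited so far: [35, 24, 47, 23, 33, 41, 48]
  queue [13, 27] -> pop 13, enqueue [11], visited so far: [35, 24, 47, 23, 33, 41, 48, 13]
  queue [27, 11] -> pop 27, enqueue [none], visited so far: [35, 24, 47, 23, 33, 41, 48, 13, 27]
  queue [11] -> pop 11, enqueue [4], visited so far: [35, 24, 47, 23, 33, 41, 48, 13, 27, 11]
  queue [4] -> pop 4, enqueue [none], visited so far: [35, 24, 47, 23, 33, 41, 48, 13, 27, 11, 4]
Result: [35, 24, 47, 23, 33, 41, 48, 13, 27, 11, 4]


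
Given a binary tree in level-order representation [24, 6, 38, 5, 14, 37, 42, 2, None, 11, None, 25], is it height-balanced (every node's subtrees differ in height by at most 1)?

Tree (level-order array): [24, 6, 38, 5, 14, 37, 42, 2, None, 11, None, 25]
Definition: a tree is height-balanced if, at every node, |h(left) - h(right)| <= 1 (empty subtree has height -1).
Bottom-up per-node check:
  node 2: h_left=-1, h_right=-1, diff=0 [OK], height=0
  node 5: h_left=0, h_right=-1, diff=1 [OK], height=1
  node 11: h_left=-1, h_right=-1, diff=0 [OK], height=0
  node 14: h_left=0, h_right=-1, diff=1 [OK], height=1
  node 6: h_left=1, h_right=1, diff=0 [OK], height=2
  node 25: h_left=-1, h_right=-1, diff=0 [OK], height=0
  node 37: h_left=0, h_right=-1, diff=1 [OK], height=1
  node 42: h_left=-1, h_right=-1, diff=0 [OK], height=0
  node 38: h_left=1, h_right=0, diff=1 [OK], height=2
  node 24: h_left=2, h_right=2, diff=0 [OK], height=3
All nodes satisfy the balance condition.
Result: Balanced


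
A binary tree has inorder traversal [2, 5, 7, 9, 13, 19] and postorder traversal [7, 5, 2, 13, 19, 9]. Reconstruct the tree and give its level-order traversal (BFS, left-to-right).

Inorder:   [2, 5, 7, 9, 13, 19]
Postorder: [7, 5, 2, 13, 19, 9]
Algorithm: postorder visits root last, so walk postorder right-to-left;
each value is the root of the current inorder slice — split it at that
value, recurse on the right subtree first, then the left.
Recursive splits:
  root=9; inorder splits into left=[2, 5, 7], right=[13, 19]
  root=19; inorder splits into left=[13], right=[]
  root=13; inorder splits into left=[], right=[]
  root=2; inorder splits into left=[], right=[5, 7]
  root=5; inorder splits into left=[], right=[7]
  root=7; inorder splits into left=[], right=[]
Reconstructed level-order: [9, 2, 19, 5, 13, 7]


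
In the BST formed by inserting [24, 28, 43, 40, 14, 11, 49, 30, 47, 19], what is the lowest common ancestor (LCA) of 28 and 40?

Tree insertion order: [24, 28, 43, 40, 14, 11, 49, 30, 47, 19]
Tree (level-order array): [24, 14, 28, 11, 19, None, 43, None, None, None, None, 40, 49, 30, None, 47]
In a BST, the LCA of p=28, q=40 is the first node v on the
root-to-leaf path with p <= v <= q (go left if both < v, right if both > v).
Walk from root:
  at 24: both 28 and 40 > 24, go right
  at 28: 28 <= 28 <= 40, this is the LCA
LCA = 28


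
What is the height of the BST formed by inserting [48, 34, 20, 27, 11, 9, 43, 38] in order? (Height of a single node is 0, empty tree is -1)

Insertion order: [48, 34, 20, 27, 11, 9, 43, 38]
Tree (level-order array): [48, 34, None, 20, 43, 11, 27, 38, None, 9]
Compute height bottom-up (empty subtree = -1):
  height(9) = 1 + max(-1, -1) = 0
  height(11) = 1 + max(0, -1) = 1
  height(27) = 1 + max(-1, -1) = 0
  height(20) = 1 + max(1, 0) = 2
  height(38) = 1 + max(-1, -1) = 0
  height(43) = 1 + max(0, -1) = 1
  height(34) = 1 + max(2, 1) = 3
  height(48) = 1 + max(3, -1) = 4
Height = 4
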